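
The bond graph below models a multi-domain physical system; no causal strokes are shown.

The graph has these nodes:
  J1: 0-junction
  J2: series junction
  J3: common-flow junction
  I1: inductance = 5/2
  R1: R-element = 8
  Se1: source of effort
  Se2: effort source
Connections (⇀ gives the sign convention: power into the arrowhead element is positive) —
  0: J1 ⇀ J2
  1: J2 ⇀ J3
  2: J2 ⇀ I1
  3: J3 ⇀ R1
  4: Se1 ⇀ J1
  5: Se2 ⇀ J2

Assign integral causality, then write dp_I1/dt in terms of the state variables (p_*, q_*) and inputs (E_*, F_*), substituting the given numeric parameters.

dp_I1/dt = E_Se1 + E_Se2 - 16*p_I1/5

#4 stroke→J1  (Se1 fixes effort; stroke away)
#5 stroke→J2  (source Se2 imposes e)
#0 stroke→J2  (J1: bond 4 brought effort, rest push out)
#2 stroke→I1  (I1: I, integral causality)
#1 stroke→J2  (1-jn J2 has f-setter on 2)
#3 stroke→J3  (J3: bond 1 brought flow, rest push out)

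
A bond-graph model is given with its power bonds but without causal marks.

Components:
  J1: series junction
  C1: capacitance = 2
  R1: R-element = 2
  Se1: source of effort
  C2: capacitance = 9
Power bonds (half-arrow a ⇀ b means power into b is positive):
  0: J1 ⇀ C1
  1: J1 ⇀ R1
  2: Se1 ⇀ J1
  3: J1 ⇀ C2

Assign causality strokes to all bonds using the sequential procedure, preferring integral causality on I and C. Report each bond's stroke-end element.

#2 →J1  (Se1: effort source, stroke at far end)
#0 →J1  (C1 outputs effort q/C1)
#3 →J1  (prefer integral on C2)
#1 →R1  (J1 needs exactly one f-in)

#0 stroke at J1
#1 stroke at R1
#2 stroke at J1
#3 stroke at J1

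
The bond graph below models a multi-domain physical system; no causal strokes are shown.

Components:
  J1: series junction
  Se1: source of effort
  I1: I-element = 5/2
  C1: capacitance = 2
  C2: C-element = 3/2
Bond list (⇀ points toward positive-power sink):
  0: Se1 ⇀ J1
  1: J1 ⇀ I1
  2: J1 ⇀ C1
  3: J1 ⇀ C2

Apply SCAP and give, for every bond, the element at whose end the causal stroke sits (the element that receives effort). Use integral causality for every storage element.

#0 |J1
#1 |I1
#2 |J1
#3 |J1

β0 stroke at J1  (source Se1 imposes e)
β1 stroke at I1  (I1: I, integral causality)
β2 stroke at J1  (common-f at J1 fixed by 1)
β3 stroke at J1  (J1: bond 1 brought flow, rest push out)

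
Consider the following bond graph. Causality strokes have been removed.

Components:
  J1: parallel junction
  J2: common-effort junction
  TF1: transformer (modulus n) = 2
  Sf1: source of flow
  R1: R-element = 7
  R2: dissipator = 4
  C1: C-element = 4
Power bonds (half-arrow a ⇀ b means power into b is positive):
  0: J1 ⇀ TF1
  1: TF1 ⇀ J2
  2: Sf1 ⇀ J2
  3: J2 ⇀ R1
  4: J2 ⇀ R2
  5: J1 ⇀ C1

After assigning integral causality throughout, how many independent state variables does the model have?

1  (C1 all integral)

β2 →Sf1  (Sf1 fixes flow; stroke at Sf1)
β5 →J1  (prefer integral on C1)
β0 →TF1  (J1 effort already set via bond 5)
β1 →J2  (TF1 one-in-one-out from 0)
β3 →R1  (J2: bond 1 brought effort, rest push out)
β4 →R2  (common-e at J2 fixed by 1)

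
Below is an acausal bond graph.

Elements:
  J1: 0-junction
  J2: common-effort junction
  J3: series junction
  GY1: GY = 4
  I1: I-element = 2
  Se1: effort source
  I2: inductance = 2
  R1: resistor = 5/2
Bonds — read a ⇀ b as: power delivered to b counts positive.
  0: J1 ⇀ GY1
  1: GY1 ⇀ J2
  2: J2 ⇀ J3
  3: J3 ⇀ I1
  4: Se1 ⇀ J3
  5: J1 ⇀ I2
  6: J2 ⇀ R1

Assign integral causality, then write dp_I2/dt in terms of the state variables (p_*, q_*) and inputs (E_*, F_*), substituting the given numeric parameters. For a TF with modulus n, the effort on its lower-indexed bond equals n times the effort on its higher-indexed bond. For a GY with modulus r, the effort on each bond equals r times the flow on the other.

dp_I2/dt = 2*p_I1 - 16*p_I2/5

bond 4 stroke at J3  (Se1 fixes effort; stroke away)
bond 3 stroke at I1  (I1: I, integral causality)
bond 2 stroke at J3  (J3: bond 3 brought flow, rest push out)
bond 5 stroke at I2  (I2 integral (f out))
bond 0 stroke at J1  (only one effort-in slot at J1)
bond 1 stroke at J2  (GY1: gyrator matches bond 0)
bond 6 stroke at R1  (J2: bond 1 brought effort, rest push out)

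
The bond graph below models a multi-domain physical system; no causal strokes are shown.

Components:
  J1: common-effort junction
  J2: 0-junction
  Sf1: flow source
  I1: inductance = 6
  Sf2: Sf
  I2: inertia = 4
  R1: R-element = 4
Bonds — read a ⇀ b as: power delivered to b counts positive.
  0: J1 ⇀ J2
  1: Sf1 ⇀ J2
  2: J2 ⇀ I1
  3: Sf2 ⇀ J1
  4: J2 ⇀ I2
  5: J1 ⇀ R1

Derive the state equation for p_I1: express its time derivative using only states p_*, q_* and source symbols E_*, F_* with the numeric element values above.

b1 stroke at Sf1  (Sf1: flow source, stroke at near end)
b3 stroke at Sf2  (Sf2 fixes flow; stroke at Sf2)
b2 stroke at I1  (I1 integral (f out))
b4 stroke at I2  (I2: I, integral causality)
b0 stroke at J2  (J2 needs exactly one e-in)
b5 stroke at J1  (J1: last free bond brings effort in)

dp_I1/dt = 4*F_Sf1 + 4*F_Sf2 - 2*p_I1/3 - p_I2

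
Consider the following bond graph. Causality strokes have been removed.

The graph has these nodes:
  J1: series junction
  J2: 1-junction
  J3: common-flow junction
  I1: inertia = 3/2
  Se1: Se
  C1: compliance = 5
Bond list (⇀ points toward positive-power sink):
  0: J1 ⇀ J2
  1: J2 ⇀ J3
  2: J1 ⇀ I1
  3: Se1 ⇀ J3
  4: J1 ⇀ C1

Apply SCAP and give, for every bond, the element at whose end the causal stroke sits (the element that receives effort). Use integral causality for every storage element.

bond 3 stroke at J3  (Se1 fixes effort; stroke away)
bond 1 stroke at J2  (only one flow-in slot at J3)
bond 0 stroke at J1  (J2: last free bond brings flow in)
bond 2 stroke at I1  (I1 outputs flow p/I1)
bond 4 stroke at J1  (J1: bond 2 brought flow, rest push out)

#0 stroke→J1
#1 stroke→J2
#2 stroke→I1
#3 stroke→J3
#4 stroke→J1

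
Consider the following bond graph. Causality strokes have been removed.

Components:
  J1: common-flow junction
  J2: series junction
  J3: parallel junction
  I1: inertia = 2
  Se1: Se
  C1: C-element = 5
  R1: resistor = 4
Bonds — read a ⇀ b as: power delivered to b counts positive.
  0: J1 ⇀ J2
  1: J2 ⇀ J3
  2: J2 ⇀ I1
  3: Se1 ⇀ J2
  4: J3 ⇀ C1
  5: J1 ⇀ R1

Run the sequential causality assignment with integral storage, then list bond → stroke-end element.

b0 →J2
b1 →J2
b2 →I1
b3 →J2
b4 →J3
b5 →J1

b3 stroke→J2  (Se1: effort source, stroke at far end)
b2 stroke→I1  (prefer integral on I1)
b0 stroke→J2  (common-f at J2 fixed by 2)
b1 stroke→J2  (J2: bond 2 brought flow, rest push out)
b4 stroke→J3  (J3 needs exactly one e-in)
b5 stroke→J1  (J1: bond 0 brought flow, rest push out)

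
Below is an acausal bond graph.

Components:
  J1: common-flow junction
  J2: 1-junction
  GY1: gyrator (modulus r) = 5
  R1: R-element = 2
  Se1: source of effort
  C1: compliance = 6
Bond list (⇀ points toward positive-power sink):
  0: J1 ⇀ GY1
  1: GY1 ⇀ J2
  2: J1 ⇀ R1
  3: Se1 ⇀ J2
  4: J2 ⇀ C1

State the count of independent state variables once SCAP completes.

bond 3 |J2  (Se1 (Se) sets effort on bond)
bond 4 |J2  (prefer integral on C1)
bond 1 |GY1  (closing 1-jn rule on J2)
bond 0 |GY1  (GY1: gyrator matches bond 1)
bond 2 |J1  (1-jn J1 has f-setter on 0)

1  (C1 all integral)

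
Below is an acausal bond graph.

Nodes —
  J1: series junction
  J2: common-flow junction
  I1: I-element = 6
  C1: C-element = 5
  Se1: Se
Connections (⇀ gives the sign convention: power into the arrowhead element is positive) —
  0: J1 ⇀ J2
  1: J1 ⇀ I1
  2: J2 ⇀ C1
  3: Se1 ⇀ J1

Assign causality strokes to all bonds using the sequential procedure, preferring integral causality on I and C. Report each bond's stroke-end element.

#3 |J1  (source Se1 imposes e)
#1 |I1  (I1 integral (f out))
#0 |J1  (1-jn J1 has f-setter on 1)
#2 |J2  (J2: bond 0 brought flow, rest push out)

#0 stroke at J1
#1 stroke at I1
#2 stroke at J2
#3 stroke at J1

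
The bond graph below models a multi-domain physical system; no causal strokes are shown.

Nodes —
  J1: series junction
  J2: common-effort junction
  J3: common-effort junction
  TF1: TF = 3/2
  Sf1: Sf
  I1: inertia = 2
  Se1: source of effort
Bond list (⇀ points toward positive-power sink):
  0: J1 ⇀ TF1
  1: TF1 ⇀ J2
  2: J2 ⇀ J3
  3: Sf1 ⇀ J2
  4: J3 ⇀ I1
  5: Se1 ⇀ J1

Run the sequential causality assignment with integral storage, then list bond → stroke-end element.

β3 stroke→Sf1  (Sf1 (Sf) sets flow on bond)
β5 stroke→J1  (Se1: effort source, stroke at far end)
β0 stroke→TF1  (only one flow-in slot at J1)
β1 stroke→J2  (through TF1, causality passes straight; one stroke at TF1)
β2 stroke→J3  (0-jn J2 has e-setter on 1)
β4 stroke→I1  (J3 effort already set via bond 2)

β0 |TF1
β1 |J2
β2 |J3
β3 |Sf1
β4 |I1
β5 |J1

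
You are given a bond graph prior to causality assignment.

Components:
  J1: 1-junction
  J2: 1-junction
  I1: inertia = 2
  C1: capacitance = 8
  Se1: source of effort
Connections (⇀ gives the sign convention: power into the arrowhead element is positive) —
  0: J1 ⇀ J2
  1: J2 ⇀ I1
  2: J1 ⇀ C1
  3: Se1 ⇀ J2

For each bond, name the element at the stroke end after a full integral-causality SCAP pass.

bond 3 stroke→J2  (Se1 fixes effort; stroke away)
bond 1 stroke→I1  (I1: I, integral causality)
bond 0 stroke→J2  (J2: bond 1 brought flow, rest push out)
bond 2 stroke→J1  (J1 flow already set via bond 0)

#0 stroke at J2
#1 stroke at I1
#2 stroke at J1
#3 stroke at J2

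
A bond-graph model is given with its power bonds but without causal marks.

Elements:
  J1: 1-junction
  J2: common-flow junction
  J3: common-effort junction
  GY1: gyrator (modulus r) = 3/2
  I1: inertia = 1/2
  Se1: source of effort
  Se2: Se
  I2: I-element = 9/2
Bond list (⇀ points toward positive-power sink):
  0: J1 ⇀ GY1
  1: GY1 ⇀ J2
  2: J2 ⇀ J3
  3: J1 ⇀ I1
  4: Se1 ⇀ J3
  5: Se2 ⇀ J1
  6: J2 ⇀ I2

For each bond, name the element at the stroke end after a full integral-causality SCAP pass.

b4 →J3  (source Se1 imposes e)
b5 →J1  (Se2: effort source, stroke at far end)
b2 →J2  (J3 effort already set via bond 4)
b3 →I1  (I1 integral (f out))
b0 →J1  (J1: bond 3 brought flow, rest push out)
b1 →J2  (GY1: gyrator matches bond 0)
b6 →I2  (J2 needs exactly one f-in)

bond 0 →J1
bond 1 →J2
bond 2 →J2
bond 3 →I1
bond 4 →J3
bond 5 →J1
bond 6 →I2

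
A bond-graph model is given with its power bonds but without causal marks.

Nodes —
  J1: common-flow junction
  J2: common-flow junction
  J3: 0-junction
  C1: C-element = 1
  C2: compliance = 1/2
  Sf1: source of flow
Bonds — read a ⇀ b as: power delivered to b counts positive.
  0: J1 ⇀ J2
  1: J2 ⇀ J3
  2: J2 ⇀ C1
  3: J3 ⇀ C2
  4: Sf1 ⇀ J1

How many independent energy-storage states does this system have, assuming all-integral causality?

2  (C1, C2 all integral)

#4 stroke→Sf1  (source Sf1 imposes f)
#0 stroke→J1  (J1 flow already set via bond 4)
#1 stroke→J2  (J2: bond 0 brought flow, rest push out)
#2 stroke→J2  (J2: bond 0 brought flow, rest push out)
#3 stroke→J3  (only one effort-in slot at J3)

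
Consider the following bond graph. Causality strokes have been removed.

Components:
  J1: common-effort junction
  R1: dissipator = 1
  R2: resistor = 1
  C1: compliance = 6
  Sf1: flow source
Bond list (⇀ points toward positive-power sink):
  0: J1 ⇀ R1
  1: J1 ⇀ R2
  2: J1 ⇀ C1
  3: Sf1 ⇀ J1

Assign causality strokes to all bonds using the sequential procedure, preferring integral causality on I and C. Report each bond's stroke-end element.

#0 →R1
#1 →R2
#2 →J1
#3 →Sf1

bond 3 |Sf1  (Sf1: flow source, stroke at near end)
bond 2 |J1  (C1 integral (e out))
bond 0 |R1  (J1 effort already set via bond 2)
bond 1 |R2  (common-e at J1 fixed by 2)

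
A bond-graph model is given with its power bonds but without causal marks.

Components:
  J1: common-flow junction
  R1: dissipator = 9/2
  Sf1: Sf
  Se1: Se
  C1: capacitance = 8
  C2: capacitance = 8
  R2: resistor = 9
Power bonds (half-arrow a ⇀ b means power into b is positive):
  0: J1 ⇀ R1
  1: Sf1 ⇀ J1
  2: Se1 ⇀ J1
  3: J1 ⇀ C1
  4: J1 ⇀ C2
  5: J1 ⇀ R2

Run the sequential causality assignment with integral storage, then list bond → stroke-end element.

bond 0 stroke at J1
bond 1 stroke at Sf1
bond 2 stroke at J1
bond 3 stroke at J1
bond 4 stroke at J1
bond 5 stroke at J1

b1 |Sf1  (source Sf1 imposes f)
b2 |J1  (Se1: effort source, stroke at far end)
b0 |J1  (J1: bond 1 brought flow, rest push out)
b3 |J1  (J1 flow already set via bond 1)
b4 |J1  (J1 flow already set via bond 1)
b5 |J1  (J1: bond 1 brought flow, rest push out)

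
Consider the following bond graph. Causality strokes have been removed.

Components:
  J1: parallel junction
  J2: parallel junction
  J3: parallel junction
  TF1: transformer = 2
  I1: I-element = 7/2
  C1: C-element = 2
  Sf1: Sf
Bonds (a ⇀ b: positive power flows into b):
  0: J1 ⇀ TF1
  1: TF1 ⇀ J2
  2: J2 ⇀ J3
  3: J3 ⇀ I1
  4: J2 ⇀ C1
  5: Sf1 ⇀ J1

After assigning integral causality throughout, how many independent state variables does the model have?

b5 stroke→Sf1  (Sf1: flow source, stroke at near end)
b0 stroke→J1  (J1: last free bond brings effort in)
b1 stroke→TF1  (TF TF1: opposite of bond 0)
b3 stroke→I1  (I1 outputs flow p/I1)
b2 stroke→J3  (closing 0-jn rule on J3)
b4 stroke→J2  (J2 needs exactly one e-in)

2  (C1, I1 all integral)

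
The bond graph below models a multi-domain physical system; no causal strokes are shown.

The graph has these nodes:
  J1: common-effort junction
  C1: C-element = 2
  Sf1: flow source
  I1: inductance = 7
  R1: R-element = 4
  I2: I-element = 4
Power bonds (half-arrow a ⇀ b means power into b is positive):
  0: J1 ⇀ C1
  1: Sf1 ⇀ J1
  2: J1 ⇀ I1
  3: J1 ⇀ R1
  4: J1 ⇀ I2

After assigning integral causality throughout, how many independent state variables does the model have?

bond 1 stroke at Sf1  (source Sf1 imposes f)
bond 0 stroke at J1  (C1 outputs effort q/C1)
bond 2 stroke at I1  (0-jn J1 has e-setter on 0)
bond 3 stroke at R1  (0-jn J1 has e-setter on 0)
bond 4 stroke at I2  (common-e at J1 fixed by 0)

3  (C1, I1, I2 all integral)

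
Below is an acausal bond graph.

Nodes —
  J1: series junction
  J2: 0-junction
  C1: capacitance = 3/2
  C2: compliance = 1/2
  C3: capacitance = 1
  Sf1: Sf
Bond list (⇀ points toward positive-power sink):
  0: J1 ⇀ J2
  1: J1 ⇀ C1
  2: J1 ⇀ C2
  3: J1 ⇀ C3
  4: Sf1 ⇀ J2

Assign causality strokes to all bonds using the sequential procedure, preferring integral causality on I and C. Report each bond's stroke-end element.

β0 |J2
β1 |J1
β2 |J1
β3 |J1
β4 |Sf1

b4 →Sf1  (source Sf1 imposes f)
b0 →J2  (J2 needs exactly one e-in)
b1 →J1  (common-f at J1 fixed by 0)
b2 →J1  (J1: bond 0 brought flow, rest push out)
b3 →J1  (1-jn J1 has f-setter on 0)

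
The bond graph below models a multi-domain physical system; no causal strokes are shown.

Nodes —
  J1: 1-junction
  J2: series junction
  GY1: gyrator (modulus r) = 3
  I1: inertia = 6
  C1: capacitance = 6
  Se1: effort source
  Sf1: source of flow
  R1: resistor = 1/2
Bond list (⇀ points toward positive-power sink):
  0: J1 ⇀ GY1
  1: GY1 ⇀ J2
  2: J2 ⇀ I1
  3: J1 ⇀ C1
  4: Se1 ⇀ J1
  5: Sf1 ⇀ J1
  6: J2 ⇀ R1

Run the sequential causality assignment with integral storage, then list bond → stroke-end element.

β4 stroke at J1  (source Se1 imposes e)
β5 stroke at Sf1  (Sf1: flow source, stroke at near end)
β0 stroke at J1  (common-f at J1 fixed by 5)
β3 stroke at J1  (1-jn J1 has f-setter on 5)
β1 stroke at J2  (GY GY1: same side as bond 0)
β2 stroke at I1  (I1: I, integral causality)
β6 stroke at J2  (1-jn J2 has f-setter on 2)

β0 stroke→J1
β1 stroke→J2
β2 stroke→I1
β3 stroke→J1
β4 stroke→J1
β5 stroke→Sf1
β6 stroke→J2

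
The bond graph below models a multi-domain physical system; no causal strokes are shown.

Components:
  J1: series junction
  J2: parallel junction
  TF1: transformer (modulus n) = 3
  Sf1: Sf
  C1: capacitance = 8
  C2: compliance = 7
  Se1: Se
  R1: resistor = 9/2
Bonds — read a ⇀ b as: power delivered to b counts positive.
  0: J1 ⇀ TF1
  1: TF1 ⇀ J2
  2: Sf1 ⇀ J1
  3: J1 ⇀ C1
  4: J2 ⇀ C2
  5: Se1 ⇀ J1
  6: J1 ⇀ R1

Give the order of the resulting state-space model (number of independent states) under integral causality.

#2 →Sf1  (source Sf1 imposes f)
#5 →J1  (source Se1 imposes e)
#0 →J1  (J1: bond 2 brought flow, rest push out)
#3 →J1  (common-f at J1 fixed by 2)
#6 →J1  (J1: bond 2 brought flow, rest push out)
#1 →TF1  (TF TF1: opposite of bond 0)
#4 →J2  (J2: last free bond brings effort in)

2  (C1, C2 all integral)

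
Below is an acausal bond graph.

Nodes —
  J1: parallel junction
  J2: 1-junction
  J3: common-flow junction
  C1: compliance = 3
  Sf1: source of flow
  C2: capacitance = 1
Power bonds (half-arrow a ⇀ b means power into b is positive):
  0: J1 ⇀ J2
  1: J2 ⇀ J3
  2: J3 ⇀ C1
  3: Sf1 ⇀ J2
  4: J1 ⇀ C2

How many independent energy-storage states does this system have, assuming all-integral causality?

2  (C1, C2 all integral)

bond 3 |Sf1  (Sf1: flow source, stroke at near end)
bond 0 |J2  (J2: bond 3 brought flow, rest push out)
bond 1 |J2  (J2: bond 3 brought flow, rest push out)
bond 2 |J3  (1-jn J3 has f-setter on 1)
bond 4 |J1  (J1 needs exactly one e-in)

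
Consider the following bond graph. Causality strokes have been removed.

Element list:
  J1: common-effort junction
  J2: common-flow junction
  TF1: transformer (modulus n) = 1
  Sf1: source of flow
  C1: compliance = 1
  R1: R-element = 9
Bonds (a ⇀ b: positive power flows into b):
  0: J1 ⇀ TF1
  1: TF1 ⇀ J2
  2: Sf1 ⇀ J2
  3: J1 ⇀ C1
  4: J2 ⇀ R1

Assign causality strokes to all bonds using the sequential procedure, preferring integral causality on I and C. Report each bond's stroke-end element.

b0 |TF1
b1 |J2
b2 |Sf1
b3 |J1
b4 |J2

b2 →Sf1  (source Sf1 imposes f)
b1 →J2  (J2 flow already set via bond 2)
b4 →J2  (1-jn J2 has f-setter on 2)
b0 →TF1  (TF1 one-in-one-out from 1)
b3 →J1  (only one effort-in slot at J1)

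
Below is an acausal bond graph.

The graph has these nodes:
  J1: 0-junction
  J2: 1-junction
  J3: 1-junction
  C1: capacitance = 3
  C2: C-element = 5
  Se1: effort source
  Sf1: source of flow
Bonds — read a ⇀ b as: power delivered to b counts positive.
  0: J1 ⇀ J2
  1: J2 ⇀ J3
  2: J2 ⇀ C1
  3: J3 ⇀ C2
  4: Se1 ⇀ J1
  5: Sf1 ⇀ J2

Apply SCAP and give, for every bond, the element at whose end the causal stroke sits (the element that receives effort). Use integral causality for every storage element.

b0 |J2
b1 |J2
b2 |J2
b3 |J3
b4 |J1
b5 |Sf1

bond 4 stroke→J1  (Se1 fixes effort; stroke away)
bond 5 stroke→Sf1  (Sf1 (Sf) sets flow on bond)
bond 0 stroke→J2  (J1: bond 4 brought effort, rest push out)
bond 1 stroke→J2  (common-f at J2 fixed by 5)
bond 2 stroke→J2  (J2: bond 5 brought flow, rest push out)
bond 3 stroke→J3  (J3 flow already set via bond 1)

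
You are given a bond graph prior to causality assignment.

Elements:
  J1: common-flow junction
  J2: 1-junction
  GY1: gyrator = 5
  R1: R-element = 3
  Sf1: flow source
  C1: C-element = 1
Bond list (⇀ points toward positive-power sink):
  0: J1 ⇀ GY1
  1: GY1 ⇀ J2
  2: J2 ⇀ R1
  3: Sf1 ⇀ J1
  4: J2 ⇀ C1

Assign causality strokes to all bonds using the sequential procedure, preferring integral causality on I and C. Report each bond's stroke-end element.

b0 stroke→J1
b1 stroke→J2
b2 stroke→R1
b3 stroke→Sf1
b4 stroke→J2

β3 stroke→Sf1  (Sf1 fixes flow; stroke at Sf1)
β0 stroke→J1  (common-f at J1 fixed by 3)
β1 stroke→J2  (GY GY1: same side as bond 0)
β4 stroke→J2  (C1 outputs effort q/C1)
β2 stroke→R1  (J2 needs exactly one f-in)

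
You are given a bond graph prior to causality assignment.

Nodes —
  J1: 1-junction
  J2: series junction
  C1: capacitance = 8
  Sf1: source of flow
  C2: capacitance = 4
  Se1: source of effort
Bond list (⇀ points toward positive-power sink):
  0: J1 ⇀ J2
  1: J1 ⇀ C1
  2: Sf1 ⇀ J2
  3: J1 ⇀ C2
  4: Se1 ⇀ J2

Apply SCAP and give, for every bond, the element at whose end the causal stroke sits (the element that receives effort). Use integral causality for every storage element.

β0 →J2
β1 →J1
β2 →Sf1
β3 →J1
β4 →J2

b2 stroke→Sf1  (Sf1 (Sf) sets flow on bond)
b4 stroke→J2  (source Se1 imposes e)
b0 stroke→J2  (J2 flow already set via bond 2)
b1 stroke→J1  (J1 flow already set via bond 0)
b3 stroke→J1  (common-f at J1 fixed by 0)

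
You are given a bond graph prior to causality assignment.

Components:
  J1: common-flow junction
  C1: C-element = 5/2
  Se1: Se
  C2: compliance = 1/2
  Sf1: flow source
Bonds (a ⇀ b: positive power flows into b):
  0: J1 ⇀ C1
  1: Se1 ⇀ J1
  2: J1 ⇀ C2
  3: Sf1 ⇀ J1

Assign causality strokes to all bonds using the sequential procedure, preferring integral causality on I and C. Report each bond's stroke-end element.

b0 stroke→J1
b1 stroke→J1
b2 stroke→J1
b3 stroke→Sf1

b1 stroke at J1  (Se1 fixes effort; stroke away)
b3 stroke at Sf1  (source Sf1 imposes f)
b0 stroke at J1  (J1 flow already set via bond 3)
b2 stroke at J1  (J1: bond 3 brought flow, rest push out)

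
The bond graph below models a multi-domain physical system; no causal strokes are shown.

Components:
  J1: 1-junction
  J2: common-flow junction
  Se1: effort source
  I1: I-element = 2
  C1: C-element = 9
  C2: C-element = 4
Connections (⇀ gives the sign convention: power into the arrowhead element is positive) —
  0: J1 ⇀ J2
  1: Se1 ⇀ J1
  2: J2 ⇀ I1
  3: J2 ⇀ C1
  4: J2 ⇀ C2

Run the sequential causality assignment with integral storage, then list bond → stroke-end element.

bond 0 |J2
bond 1 |J1
bond 2 |I1
bond 3 |J2
bond 4 |J2

bond 1 →J1  (Se1 (Se) sets effort on bond)
bond 0 →J2  (closing 1-jn rule on J1)
bond 2 →I1  (prefer integral on I1)
bond 3 →J2  (1-jn J2 has f-setter on 2)
bond 4 →J2  (J2: bond 2 brought flow, rest push out)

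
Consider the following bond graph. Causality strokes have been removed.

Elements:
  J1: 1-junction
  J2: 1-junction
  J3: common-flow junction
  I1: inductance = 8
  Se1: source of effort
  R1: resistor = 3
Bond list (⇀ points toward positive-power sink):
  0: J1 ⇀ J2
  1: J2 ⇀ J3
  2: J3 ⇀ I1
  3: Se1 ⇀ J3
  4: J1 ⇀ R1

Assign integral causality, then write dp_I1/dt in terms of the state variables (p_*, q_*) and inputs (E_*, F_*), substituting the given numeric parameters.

b3 stroke at J3  (Se1 (Se) sets effort on bond)
b2 stroke at I1  (I1 outputs flow p/I1)
b1 stroke at J3  (common-f at J3 fixed by 2)
b0 stroke at J2  (J2 flow already set via bond 1)
b4 stroke at J1  (J1 flow already set via bond 0)

dp_I1/dt = E_Se1 - 3*p_I1/8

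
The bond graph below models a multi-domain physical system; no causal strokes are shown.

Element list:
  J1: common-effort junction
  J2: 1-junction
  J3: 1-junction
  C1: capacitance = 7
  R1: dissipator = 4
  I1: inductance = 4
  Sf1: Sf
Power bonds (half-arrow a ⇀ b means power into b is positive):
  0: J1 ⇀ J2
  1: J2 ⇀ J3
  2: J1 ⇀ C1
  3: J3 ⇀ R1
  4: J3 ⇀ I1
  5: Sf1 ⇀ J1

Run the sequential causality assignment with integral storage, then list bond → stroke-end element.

bond 5 stroke→Sf1  (Sf1: flow source, stroke at near end)
bond 2 stroke→J1  (prefer integral on C1)
bond 0 stroke→J2  (J1: bond 2 brought effort, rest push out)
bond 1 stroke→J3  (only one flow-in slot at J2)
bond 4 stroke→I1  (I1 integral (f out))
bond 3 stroke→J3  (J3 flow already set via bond 4)

β0 stroke→J2
β1 stroke→J3
β2 stroke→J1
β3 stroke→J3
β4 stroke→I1
β5 stroke→Sf1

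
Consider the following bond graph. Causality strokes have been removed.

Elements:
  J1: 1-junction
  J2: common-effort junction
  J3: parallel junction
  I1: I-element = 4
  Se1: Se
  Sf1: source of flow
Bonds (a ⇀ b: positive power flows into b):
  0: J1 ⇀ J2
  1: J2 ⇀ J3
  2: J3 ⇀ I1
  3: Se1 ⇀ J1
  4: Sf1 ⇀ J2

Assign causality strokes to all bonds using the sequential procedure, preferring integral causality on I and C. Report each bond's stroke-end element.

bond 3 →J1  (Se1 fixes effort; stroke away)
bond 4 →Sf1  (Sf1: flow source, stroke at near end)
bond 0 →J2  (J1: last free bond brings flow in)
bond 1 →J3  (J2: bond 0 brought effort, rest push out)
bond 2 →I1  (common-e at J3 fixed by 1)

#0 stroke→J2
#1 stroke→J3
#2 stroke→I1
#3 stroke→J1
#4 stroke→Sf1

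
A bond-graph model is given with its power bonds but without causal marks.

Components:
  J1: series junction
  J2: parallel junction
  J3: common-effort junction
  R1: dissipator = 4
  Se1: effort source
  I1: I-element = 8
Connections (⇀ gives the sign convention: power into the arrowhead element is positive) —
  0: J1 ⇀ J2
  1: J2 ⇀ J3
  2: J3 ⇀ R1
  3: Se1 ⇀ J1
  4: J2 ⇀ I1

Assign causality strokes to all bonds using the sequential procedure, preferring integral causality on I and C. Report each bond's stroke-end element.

#0 |J2
#1 |J3
#2 |R1
#3 |J1
#4 |I1

b3 stroke→J1  (Se1 (Se) sets effort on bond)
b0 stroke→J2  (J1 needs exactly one f-in)
b1 stroke→J3  (J2: bond 0 brought effort, rest push out)
b4 stroke→I1  (J2: bond 0 brought effort, rest push out)
b2 stroke→R1  (J3 effort already set via bond 1)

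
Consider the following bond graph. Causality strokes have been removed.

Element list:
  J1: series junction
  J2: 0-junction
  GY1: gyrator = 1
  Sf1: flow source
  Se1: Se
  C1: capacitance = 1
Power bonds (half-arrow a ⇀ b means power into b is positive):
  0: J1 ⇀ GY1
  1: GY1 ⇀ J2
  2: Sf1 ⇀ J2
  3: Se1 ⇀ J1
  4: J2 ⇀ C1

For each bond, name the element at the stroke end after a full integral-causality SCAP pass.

b0 |GY1
b1 |GY1
b2 |Sf1
b3 |J1
b4 |J2

#2 stroke→Sf1  (Sf1: flow source, stroke at near end)
#3 stroke→J1  (Se1 fixes effort; stroke away)
#0 stroke→GY1  (only one flow-in slot at J1)
#1 stroke→GY1  (GY GY1: same side as bond 0)
#4 stroke→J2  (J2: last free bond brings effort in)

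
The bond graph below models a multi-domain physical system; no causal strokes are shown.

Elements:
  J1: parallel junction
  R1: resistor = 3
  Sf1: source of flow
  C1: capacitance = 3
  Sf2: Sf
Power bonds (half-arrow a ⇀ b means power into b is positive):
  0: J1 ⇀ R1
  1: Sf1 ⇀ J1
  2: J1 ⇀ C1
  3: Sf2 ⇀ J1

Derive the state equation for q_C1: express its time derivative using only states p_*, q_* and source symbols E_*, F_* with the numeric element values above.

dq_C1/dt = F_Sf1 + F_Sf2 - q_C1/9

β1 |Sf1  (Sf1 fixes flow; stroke at Sf1)
β3 |Sf2  (Sf2 fixes flow; stroke at Sf2)
β2 |J1  (C1: C, integral causality)
β0 |R1  (J1 effort already set via bond 2)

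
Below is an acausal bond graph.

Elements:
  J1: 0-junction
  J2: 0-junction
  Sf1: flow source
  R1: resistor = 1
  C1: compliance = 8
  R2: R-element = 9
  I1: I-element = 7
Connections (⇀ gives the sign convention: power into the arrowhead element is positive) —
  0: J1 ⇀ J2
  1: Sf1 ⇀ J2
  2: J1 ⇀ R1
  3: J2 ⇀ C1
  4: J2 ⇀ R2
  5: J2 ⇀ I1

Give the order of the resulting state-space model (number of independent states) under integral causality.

2  (C1, I1 all integral)

bond 1 stroke→Sf1  (source Sf1 imposes f)
bond 3 stroke→J2  (C1 integral (e out))
bond 0 stroke→J1  (J2: bond 3 brought effort, rest push out)
bond 4 stroke→R2  (J2 effort already set via bond 3)
bond 5 stroke→I1  (J2: bond 3 brought effort, rest push out)
bond 2 stroke→R1  (common-e at J1 fixed by 0)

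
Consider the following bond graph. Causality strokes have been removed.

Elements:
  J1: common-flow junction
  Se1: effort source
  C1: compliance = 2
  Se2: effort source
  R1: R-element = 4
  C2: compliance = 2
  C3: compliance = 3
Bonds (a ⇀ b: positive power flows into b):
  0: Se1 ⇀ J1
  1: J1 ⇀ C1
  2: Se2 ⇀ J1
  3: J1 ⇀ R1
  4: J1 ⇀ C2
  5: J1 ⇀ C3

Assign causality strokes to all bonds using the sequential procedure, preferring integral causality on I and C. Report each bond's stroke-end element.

#0 |J1
#1 |J1
#2 |J1
#3 |R1
#4 |J1
#5 |J1

bond 0 →J1  (Se1 fixes effort; stroke away)
bond 2 →J1  (source Se2 imposes e)
bond 1 →J1  (prefer integral on C1)
bond 4 →J1  (C2 integral (e out))
bond 5 →J1  (prefer integral on C3)
bond 3 →R1  (only one flow-in slot at J1)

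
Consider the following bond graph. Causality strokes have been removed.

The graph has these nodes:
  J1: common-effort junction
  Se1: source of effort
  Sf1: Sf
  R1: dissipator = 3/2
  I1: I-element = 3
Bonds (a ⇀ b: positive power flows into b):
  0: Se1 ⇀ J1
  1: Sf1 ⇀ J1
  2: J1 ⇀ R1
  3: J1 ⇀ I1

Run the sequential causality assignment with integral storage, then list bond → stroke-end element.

bond 0 stroke at J1  (Se1 (Se) sets effort on bond)
bond 1 stroke at Sf1  (Sf1 fixes flow; stroke at Sf1)
bond 2 stroke at R1  (0-jn J1 has e-setter on 0)
bond 3 stroke at I1  (0-jn J1 has e-setter on 0)

β0 |J1
β1 |Sf1
β2 |R1
β3 |I1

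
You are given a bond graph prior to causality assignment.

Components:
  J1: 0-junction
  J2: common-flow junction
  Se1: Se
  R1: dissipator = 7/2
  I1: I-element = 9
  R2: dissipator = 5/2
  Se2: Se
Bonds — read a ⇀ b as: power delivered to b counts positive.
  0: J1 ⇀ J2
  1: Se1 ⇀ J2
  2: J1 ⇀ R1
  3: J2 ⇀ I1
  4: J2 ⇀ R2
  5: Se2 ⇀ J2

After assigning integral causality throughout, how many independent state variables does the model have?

1  (I1 all integral)

#1 →J2  (Se1: effort source, stroke at far end)
#5 →J2  (Se2 fixes effort; stroke away)
#3 →I1  (I1: I, integral causality)
#0 →J2  (J2 flow already set via bond 3)
#4 →J2  (common-f at J2 fixed by 3)
#2 →J1  (J1 needs exactly one e-in)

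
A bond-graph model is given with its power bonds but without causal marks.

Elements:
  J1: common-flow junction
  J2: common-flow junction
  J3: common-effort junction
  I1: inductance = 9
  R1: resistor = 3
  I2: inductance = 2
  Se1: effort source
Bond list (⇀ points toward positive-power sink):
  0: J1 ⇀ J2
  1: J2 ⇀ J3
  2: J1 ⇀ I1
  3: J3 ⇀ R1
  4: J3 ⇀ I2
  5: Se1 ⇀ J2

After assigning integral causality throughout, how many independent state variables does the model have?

2  (I1, I2 all integral)

#5 stroke→J2  (Se1: effort source, stroke at far end)
#2 stroke→I1  (I1 integral (f out))
#0 stroke→J1  (J1 flow already set via bond 2)
#1 stroke→J2  (common-f at J2 fixed by 0)
#4 stroke→I2  (prefer integral on I2)
#3 stroke→J3  (closing 0-jn rule on J3)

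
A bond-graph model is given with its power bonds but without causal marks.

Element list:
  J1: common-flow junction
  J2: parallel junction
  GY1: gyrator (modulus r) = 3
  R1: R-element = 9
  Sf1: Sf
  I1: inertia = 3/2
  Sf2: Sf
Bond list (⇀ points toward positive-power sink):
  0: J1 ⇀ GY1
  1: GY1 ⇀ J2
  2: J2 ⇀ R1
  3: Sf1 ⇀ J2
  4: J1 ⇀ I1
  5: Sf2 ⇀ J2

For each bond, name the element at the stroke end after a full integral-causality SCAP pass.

b0 stroke at J1
b1 stroke at J2
b2 stroke at R1
b3 stroke at Sf1
b4 stroke at I1
b5 stroke at Sf2

bond 3 →Sf1  (Sf1 (Sf) sets flow on bond)
bond 5 →Sf2  (Sf2: flow source, stroke at near end)
bond 4 →I1  (I1 outputs flow p/I1)
bond 0 →J1  (1-jn J1 has f-setter on 4)
bond 1 →J2  (GY1: gyrator matches bond 0)
bond 2 →R1  (0-jn J2 has e-setter on 1)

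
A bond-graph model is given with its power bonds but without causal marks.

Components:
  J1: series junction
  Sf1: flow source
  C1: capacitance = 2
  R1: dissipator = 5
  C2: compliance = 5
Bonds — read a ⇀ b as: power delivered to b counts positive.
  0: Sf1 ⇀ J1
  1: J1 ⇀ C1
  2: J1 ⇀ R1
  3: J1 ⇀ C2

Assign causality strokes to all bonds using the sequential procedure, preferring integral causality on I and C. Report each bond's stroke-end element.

β0 stroke at Sf1
β1 stroke at J1
β2 stroke at J1
β3 stroke at J1

bond 0 →Sf1  (source Sf1 imposes f)
bond 1 →J1  (J1: bond 0 brought flow, rest push out)
bond 2 →J1  (1-jn J1 has f-setter on 0)
bond 3 →J1  (J1: bond 0 brought flow, rest push out)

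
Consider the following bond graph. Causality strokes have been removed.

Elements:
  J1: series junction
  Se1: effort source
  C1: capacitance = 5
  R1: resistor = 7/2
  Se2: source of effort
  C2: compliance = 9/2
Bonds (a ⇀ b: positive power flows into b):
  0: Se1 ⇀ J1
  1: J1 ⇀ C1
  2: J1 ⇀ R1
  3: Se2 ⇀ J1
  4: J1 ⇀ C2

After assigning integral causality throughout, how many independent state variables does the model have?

2  (C1, C2 all integral)

β0 stroke→J1  (Se1 (Se) sets effort on bond)
β3 stroke→J1  (Se2 fixes effort; stroke away)
β1 stroke→J1  (C1: C, integral causality)
β4 stroke→J1  (prefer integral on C2)
β2 stroke→R1  (J1: last free bond brings flow in)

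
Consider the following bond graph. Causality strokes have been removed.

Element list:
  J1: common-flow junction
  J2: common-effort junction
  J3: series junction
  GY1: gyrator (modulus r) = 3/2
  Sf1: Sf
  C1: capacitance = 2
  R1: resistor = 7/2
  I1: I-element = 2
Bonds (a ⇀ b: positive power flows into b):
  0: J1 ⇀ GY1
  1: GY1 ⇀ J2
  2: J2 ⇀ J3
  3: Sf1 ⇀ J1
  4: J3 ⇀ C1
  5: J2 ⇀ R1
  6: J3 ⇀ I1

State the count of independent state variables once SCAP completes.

2  (C1, I1 all integral)

bond 3 →Sf1  (Sf1: flow source, stroke at near end)
bond 0 →J1  (J1: bond 3 brought flow, rest push out)
bond 1 →J2  (through GY1, causality inverts; strokes same side of GY1)
bond 2 →J3  (J2: bond 1 brought effort, rest push out)
bond 5 →R1  (common-e at J2 fixed by 1)
bond 4 →J3  (C1: C, integral causality)
bond 6 →I1  (J3: last free bond brings flow in)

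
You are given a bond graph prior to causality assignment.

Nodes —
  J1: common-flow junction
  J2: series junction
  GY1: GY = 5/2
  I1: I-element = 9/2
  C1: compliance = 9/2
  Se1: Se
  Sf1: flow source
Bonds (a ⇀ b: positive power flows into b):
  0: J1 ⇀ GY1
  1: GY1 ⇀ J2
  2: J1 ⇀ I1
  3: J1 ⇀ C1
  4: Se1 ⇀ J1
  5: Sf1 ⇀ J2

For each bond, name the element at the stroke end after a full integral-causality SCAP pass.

#0 stroke at J1
#1 stroke at J2
#2 stroke at I1
#3 stroke at J1
#4 stroke at J1
#5 stroke at Sf1

#4 |J1  (Se1: effort source, stroke at far end)
#5 |Sf1  (Sf1: flow source, stroke at near end)
#1 |J2  (common-f at J2 fixed by 5)
#0 |J1  (GY1: gyrator matches bond 1)
#2 |I1  (prefer integral on I1)
#3 |J1  (1-jn J1 has f-setter on 2)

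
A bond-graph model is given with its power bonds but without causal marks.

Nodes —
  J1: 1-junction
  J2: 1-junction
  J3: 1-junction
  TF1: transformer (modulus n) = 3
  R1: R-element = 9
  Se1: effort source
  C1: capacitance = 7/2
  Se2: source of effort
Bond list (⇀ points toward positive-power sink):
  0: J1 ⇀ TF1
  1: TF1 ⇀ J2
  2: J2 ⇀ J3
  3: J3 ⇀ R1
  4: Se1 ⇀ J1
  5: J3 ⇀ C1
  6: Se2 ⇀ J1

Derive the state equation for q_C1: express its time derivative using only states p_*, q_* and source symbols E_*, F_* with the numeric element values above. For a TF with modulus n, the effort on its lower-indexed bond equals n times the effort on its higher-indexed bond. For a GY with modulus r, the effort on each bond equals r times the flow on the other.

dq_C1/dt = E_Se1/27 + E_Se2/27 - 2*q_C1/63

bond 4 |J1  (Se1: effort source, stroke at far end)
bond 6 |J1  (Se2 (Se) sets effort on bond)
bond 0 |TF1  (J1: last free bond brings flow in)
bond 1 |J2  (through TF1, causality passes straight; one stroke at TF1)
bond 2 |J3  (J2 needs exactly one f-in)
bond 5 |J3  (C1: C, integral causality)
bond 3 |R1  (J3: last free bond brings flow in)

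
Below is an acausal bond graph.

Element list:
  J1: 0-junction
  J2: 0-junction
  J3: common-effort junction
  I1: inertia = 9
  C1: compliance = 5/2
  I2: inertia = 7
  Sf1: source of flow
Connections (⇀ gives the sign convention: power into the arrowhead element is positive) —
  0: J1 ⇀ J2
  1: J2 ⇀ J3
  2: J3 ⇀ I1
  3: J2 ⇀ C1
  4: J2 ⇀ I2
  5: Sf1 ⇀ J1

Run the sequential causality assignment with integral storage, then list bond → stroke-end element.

#0 |J1
#1 |J3
#2 |I1
#3 |J2
#4 |I2
#5 |Sf1

b5 →Sf1  (source Sf1 imposes f)
b0 →J1  (closing 0-jn rule on J1)
b2 →I1  (prefer integral on I1)
b1 →J3  (J3 needs exactly one e-in)
b3 →J2  (prefer integral on C1)
b4 →I2  (J2: bond 3 brought effort, rest push out)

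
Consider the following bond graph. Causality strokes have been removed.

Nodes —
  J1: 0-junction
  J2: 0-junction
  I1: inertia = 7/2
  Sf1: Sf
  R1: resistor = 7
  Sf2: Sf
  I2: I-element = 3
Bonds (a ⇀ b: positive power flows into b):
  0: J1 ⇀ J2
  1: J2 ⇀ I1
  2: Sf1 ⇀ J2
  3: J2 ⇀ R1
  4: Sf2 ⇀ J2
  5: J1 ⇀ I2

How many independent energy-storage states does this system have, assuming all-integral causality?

2  (I1, I2 all integral)

bond 2 →Sf1  (Sf1 fixes flow; stroke at Sf1)
bond 4 →Sf2  (Sf2 (Sf) sets flow on bond)
bond 1 →I1  (I1: I, integral causality)
bond 5 →I2  (I2: I, integral causality)
bond 0 →J1  (J1 needs exactly one e-in)
bond 3 →J2  (J2 needs exactly one e-in)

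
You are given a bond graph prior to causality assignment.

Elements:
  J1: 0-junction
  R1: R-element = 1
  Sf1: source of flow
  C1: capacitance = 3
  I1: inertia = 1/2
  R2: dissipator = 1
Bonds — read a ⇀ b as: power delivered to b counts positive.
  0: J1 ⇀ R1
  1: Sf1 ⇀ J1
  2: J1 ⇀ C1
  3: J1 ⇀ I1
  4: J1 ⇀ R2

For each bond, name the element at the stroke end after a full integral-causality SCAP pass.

bond 0 →R1
bond 1 →Sf1
bond 2 →J1
bond 3 →I1
bond 4 →R2

β1 →Sf1  (Sf1 fixes flow; stroke at Sf1)
β2 →J1  (C1: C, integral causality)
β0 →R1  (J1: bond 2 brought effort, rest push out)
β3 →I1  (common-e at J1 fixed by 2)
β4 →R2  (common-e at J1 fixed by 2)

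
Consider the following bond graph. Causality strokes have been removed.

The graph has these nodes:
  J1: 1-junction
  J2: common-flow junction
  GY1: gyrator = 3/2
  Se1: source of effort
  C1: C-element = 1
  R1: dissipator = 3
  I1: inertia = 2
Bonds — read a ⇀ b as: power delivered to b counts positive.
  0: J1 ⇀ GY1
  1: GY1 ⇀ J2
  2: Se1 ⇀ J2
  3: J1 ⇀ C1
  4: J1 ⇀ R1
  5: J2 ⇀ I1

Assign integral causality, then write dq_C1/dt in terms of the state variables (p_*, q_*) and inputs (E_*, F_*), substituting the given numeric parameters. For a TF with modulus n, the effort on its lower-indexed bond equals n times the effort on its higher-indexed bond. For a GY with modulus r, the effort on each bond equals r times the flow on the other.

dq_C1/dt = -p_I1/4 - q_C1/3

#2 stroke at J2  (source Se1 imposes e)
#3 stroke at J1  (C1 outputs effort q/C1)
#5 stroke at I1  (I1: I, integral causality)
#1 stroke at J2  (J2: bond 5 brought flow, rest push out)
#0 stroke at J1  (GY1: gyrator matches bond 1)
#4 stroke at R1  (only one flow-in slot at J1)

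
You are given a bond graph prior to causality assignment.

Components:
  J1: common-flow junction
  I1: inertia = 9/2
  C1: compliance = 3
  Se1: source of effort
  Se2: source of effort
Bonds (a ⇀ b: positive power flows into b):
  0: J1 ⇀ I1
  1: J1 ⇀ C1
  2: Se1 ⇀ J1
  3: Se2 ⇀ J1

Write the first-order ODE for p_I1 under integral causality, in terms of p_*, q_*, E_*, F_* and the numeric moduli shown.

#2 stroke→J1  (Se1: effort source, stroke at far end)
#3 stroke→J1  (Se2 (Se) sets effort on bond)
#0 stroke→I1  (I1 outputs flow p/I1)
#1 stroke→J1  (common-f at J1 fixed by 0)

dp_I1/dt = E_Se1 + E_Se2 - q_C1/3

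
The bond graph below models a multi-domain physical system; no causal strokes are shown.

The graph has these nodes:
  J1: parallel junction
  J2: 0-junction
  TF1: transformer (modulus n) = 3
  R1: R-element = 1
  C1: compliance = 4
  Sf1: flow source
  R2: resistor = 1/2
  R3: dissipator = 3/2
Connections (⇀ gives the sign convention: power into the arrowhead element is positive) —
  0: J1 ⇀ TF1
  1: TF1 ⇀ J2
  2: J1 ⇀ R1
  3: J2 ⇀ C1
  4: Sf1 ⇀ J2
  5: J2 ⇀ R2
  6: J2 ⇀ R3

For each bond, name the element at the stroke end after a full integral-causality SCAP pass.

β0 →J1
β1 →TF1
β2 →R1
β3 →J2
β4 →Sf1
β5 →R2
β6 →R3

#4 →Sf1  (Sf1 fixes flow; stroke at Sf1)
#3 →J2  (prefer integral on C1)
#1 →TF1  (J2 effort already set via bond 3)
#5 →R2  (common-e at J2 fixed by 3)
#6 →R3  (J2: bond 3 brought effort, rest push out)
#0 →J1  (TF1 one-in-one-out from 1)
#2 →R1  (common-e at J1 fixed by 0)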